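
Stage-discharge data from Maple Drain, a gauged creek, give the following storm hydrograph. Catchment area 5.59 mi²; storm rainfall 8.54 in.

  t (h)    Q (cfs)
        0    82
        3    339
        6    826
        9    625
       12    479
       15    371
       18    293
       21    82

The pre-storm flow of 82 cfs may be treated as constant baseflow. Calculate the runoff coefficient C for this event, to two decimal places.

ΣQ_DR = 2441 cfs; V = ΣQ_DR·Δt = 2.636 × 10^7 ft³.
Runoff depth d = V / A = 2.030 in.
C = d / P = 2.030 / 8.54 = 0.24.

C ≈ 0.24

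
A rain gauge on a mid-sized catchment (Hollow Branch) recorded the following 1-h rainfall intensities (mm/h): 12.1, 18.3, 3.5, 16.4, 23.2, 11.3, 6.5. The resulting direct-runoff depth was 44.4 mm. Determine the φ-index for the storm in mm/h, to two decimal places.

φ ≈ 7.38 mm/h

Only the 5 blocks with intensity above φ contribute runoff: 12.1, 18.3, 16.4, 23.2, 11.3 mm/h.
Σ(I−φ)·Δt = d  ⇒  (12.1+18.3+16.4+23.2+11.3 − 5φ)·1 = 44.4
φ = (81.30 − 44.4/1) / 5 = 7.38 mm/h.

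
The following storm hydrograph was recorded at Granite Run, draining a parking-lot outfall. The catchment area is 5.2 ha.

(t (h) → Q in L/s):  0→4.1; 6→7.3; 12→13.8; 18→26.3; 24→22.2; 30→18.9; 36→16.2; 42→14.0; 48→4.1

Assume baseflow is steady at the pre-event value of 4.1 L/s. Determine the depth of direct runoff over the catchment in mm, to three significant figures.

Direct runoff: 0.0, 3.2, 9.7, 22.2, 18.1, 14.8, 12.1, 9.9, 0.0 L/s; ΣQ_DR = 90.00 L/s.
V = ΣQ_DR · Δt = 90.00 × 21600 s = 1.944 × 10^6 L.
Over A = 5.2 ha, depth = V / A = 37.4 mm.

d ≈ 37.4 mm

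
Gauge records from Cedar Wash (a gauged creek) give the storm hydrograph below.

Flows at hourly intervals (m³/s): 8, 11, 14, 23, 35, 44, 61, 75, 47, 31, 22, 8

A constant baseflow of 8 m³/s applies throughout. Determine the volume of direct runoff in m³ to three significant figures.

V ≈ 1.02 × 10^6 m³

Direct-runoff ordinates (Q − Q_b): 0.0, 3.0, 6.0, 15.0, 27.0, 36.0, 53.0, 67.0, 39.0, 23.0, 14.0, 0.0 m³/s.
ΣQ_DR = 283.0 m³/s.
With Δt = 1 h = 3600 s, V = ΣQ_DR · Δt = 283.0 × 3600 = 1.02 × 10^6 m³.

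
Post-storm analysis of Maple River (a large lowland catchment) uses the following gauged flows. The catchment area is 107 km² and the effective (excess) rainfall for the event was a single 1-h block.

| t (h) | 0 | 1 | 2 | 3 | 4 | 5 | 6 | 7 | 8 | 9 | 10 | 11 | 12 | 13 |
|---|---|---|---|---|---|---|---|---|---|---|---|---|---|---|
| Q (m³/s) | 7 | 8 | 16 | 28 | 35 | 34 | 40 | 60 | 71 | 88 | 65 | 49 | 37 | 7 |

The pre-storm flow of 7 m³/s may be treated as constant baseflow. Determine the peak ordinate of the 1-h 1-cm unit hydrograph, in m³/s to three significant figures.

U_p ≈ 53.9 m³/s

Direct runoff: 0.0, 1.0, 9.0, 21.0, 28.0, 27.0, 33.0, 53.0, 64.0, 81.0, 58.0, 42.0, 30.0, 0.0 m³/s; ΣQ_DR = 447.0 m³/s, peak = 81.0 m³/s.
Runoff depth d = ΣQ_DR·Δt / A = 447.0 × 3600 / (107 km²) = 15.04 mm.
The 1-cm UH is the DRH scaled by (10 mm)/d, so U_p = 81.0 × 10/15.04 = 53.9 m³/s.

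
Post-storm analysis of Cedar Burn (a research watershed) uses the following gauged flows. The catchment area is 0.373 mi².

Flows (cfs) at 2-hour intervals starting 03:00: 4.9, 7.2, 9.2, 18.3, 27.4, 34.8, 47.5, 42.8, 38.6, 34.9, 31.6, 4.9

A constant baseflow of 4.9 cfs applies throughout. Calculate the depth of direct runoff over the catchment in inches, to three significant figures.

d ≈ 2.02 in

Direct runoff: 0.0, 2.3, 4.3, 13.4, 22.5, 29.9, 42.6, 37.9, 33.7, 30.0, 26.7, 0.0 cfs; ΣQ_DR = 243.3 cfs.
V = ΣQ_DR · Δt = 243.3 × 7200 s = 1.752 × 10^6 ft³.
Over A = 0.373 mi², depth = V / A = 2.02 in.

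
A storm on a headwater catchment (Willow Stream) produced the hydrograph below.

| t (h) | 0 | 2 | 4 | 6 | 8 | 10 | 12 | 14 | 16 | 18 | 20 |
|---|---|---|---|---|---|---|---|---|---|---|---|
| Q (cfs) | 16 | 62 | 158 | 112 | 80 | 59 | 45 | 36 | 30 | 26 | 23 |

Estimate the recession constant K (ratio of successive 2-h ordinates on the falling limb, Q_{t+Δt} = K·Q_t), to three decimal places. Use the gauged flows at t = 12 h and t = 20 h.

Using the recession-limb readings at t = 12 h and t = 20 h: Q falls from 45 to 23 cfs over 4 intervals.
K = (Q₂/Q₁)^(1/4) = (23/45)^(1/4) = 0.846.

K ≈ 0.846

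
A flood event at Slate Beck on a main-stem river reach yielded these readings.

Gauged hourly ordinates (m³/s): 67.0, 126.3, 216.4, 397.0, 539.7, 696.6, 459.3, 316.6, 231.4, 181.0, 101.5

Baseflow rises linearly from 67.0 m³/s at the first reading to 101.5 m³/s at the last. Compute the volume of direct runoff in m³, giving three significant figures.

V ≈ 8.66 × 10^6 m³

Direct-runoff ordinates (Q − Q_b): 0.00, 55.85, 142.50, 319.65, 458.90, 612.35, 371.60, 225.45, 136.80, 82.95, 0.00 m³/s.
ΣQ_DR = 2406 m³/s.
With Δt = 1 h = 3600 s, V = ΣQ_DR · Δt = 2406 × 3600 = 8.66 × 10^6 m³.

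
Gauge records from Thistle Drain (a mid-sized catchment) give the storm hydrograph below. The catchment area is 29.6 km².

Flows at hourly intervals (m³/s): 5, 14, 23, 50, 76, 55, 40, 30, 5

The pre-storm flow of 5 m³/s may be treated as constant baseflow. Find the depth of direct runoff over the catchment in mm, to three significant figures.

d ≈ 30.8 mm

Direct runoff: 0.0, 9.0, 18.0, 45.0, 71.0, 50.0, 35.0, 25.0, 0.0 m³/s; ΣQ_DR = 253.0 m³/s.
V = ΣQ_DR · Δt = 253.0 × 3600 s = 9.108 × 10^5 m³.
Over A = 29.6 km², depth = V / A = 30.8 mm.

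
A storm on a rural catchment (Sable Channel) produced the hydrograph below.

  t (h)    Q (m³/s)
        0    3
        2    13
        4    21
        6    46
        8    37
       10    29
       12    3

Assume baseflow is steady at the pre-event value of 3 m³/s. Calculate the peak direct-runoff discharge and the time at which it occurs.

Subtracting baseflow gives direct-runoff ordinates: 0.0, 10.0, 18.0, 43.0, 34.0, 26.0, 0.0 m³/s.
The maximum is 43.0 m³/s, occurring at the reading for t = 6 h.

Q_p = 43.0 m³/s at t = 6 h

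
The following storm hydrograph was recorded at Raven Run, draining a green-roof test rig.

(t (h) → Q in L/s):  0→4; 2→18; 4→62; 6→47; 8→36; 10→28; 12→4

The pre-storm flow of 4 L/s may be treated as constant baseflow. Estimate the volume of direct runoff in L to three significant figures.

Direct-runoff ordinates (Q − Q_b): 0.0, 14.0, 58.0, 43.0, 32.0, 24.0, 0.0 L/s.
ΣQ_DR = 171.0 L/s.
With Δt = 2 h = 7200 s, V = ΣQ_DR · Δt = 171.0 × 7200 = 1.23 × 10^6 L.

V ≈ 1.23 × 10^6 L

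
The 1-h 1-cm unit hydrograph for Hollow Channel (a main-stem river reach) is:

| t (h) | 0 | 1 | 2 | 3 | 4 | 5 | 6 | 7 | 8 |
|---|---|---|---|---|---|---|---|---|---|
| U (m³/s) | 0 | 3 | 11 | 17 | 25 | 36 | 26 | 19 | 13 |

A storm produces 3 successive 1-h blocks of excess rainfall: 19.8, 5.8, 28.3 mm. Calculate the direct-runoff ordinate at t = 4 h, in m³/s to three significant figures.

By discrete convolution, Q_j = Σ (P_i / 10 mm) · U_{j−i}.
At t = 4 h (j=4): Q = (19.8/10)·25 + (5.8/10)·17 + (28.3/10)·11 = 90.5 m³/s.

Q ≈ 90.5 m³/s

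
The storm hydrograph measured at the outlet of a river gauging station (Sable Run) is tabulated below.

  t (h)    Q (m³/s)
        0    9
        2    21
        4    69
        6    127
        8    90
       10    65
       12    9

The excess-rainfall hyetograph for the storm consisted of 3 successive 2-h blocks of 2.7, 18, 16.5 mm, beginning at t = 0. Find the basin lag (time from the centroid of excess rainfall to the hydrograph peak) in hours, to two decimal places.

Centroid of excess rainfall: t_c = Σ P_i·t̄_i / ΣP_i = 3.7419 h (block centres at 1, 3, 5 h).
Hydrograph peak occurs at t = 6 h, so basin lag t_L = 6 − 3.7419 = 2.26 h.

t_L ≈ 2.26 h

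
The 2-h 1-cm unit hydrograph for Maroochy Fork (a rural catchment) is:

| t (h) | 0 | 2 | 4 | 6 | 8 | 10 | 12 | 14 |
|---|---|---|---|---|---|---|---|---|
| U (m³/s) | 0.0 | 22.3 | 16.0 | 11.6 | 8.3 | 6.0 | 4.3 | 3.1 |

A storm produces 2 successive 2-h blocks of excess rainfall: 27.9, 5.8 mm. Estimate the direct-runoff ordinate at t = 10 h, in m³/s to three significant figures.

Q ≈ 21.6 m³/s

By discrete convolution, Q_j = Σ (P_i / 10 mm) · U_{j−i}.
At t = 10 h (j=5): Q = (27.9/10)·6.0 + (5.8/10)·8.3 = 21.6 m³/s.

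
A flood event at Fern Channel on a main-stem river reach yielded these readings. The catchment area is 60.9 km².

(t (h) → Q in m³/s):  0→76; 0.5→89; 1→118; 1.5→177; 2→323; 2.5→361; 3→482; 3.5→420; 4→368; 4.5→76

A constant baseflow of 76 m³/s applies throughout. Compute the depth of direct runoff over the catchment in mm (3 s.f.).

Direct runoff: 0.0, 13.0, 42.0, 101.0, 247.0, 285.0, 406.0, 344.0, 292.0, 0.0 m³/s; ΣQ_DR = 1730 m³/s.
V = ΣQ_DR · Δt = 1730 × 1800 s = 3.114 × 10^6 m³.
Over A = 60.9 km², depth = V / A = 51.1 mm.

d ≈ 51.1 mm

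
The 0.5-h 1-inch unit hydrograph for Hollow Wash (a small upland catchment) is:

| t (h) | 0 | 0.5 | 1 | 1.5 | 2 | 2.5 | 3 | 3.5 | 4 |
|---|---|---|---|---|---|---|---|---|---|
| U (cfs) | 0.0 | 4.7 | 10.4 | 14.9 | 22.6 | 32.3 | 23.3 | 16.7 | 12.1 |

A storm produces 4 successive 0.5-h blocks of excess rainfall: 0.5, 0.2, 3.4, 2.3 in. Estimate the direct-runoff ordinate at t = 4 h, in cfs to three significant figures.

Q ≈ 163 cfs

By discrete convolution, Q_j = Σ (P_i / 1 in) · U_{j−i}.
At t = 4 h (j=8): Q = (0.5/1)·12.1 + (0.2/1)·16.7 + (3.4/1)·23.3 + (2.3/1)·32.3 = 163 cfs.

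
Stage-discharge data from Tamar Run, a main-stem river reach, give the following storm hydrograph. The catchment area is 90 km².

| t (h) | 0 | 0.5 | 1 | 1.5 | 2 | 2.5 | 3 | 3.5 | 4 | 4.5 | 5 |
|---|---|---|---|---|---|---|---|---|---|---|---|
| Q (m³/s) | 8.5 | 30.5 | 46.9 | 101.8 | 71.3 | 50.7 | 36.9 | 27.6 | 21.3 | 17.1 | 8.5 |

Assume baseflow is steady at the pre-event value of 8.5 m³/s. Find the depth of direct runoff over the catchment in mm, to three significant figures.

Direct runoff: 0.0, 22.0, 38.4, 93.3, 62.8, 42.2, 28.4, 19.1, 12.8, 8.6, 0.0 m³/s; ΣQ_DR = 327.6 m³/s.
V = ΣQ_DR · Δt = 327.6 × 1800 s = 5.897 × 10^5 m³.
Over A = 90 km², depth = V / A = 6.55 mm.

d ≈ 6.55 mm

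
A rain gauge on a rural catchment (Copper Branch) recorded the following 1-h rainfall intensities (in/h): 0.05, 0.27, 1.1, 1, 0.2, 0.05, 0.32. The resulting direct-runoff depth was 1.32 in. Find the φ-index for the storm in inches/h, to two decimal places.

φ ≈ 0.39 in/h

Only the 2 blocks with intensity above φ contribute runoff: 1.1, 1 in/h.
Σ(I−φ)·Δt = d  ⇒  (1.1+1 − 2φ)·1 = 1.32
φ = (2.100 − 1.32/1) / 2 = 0.39 in/h.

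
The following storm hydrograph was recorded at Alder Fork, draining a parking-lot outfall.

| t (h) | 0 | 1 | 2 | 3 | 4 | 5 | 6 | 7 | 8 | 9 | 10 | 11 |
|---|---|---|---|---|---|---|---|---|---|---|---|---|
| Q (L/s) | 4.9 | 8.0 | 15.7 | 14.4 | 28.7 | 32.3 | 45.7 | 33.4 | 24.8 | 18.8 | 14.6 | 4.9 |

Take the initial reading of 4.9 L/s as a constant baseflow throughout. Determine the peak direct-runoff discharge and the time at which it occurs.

Q_p = 40.8 L/s at t = 6 h

Subtracting baseflow gives direct-runoff ordinates: 0.0, 3.1, 10.8, 9.5, 23.8, 27.4, 40.8, 28.5, 19.9, 13.9, 9.7, 0.0 L/s.
The maximum is 40.8 L/s, occurring at the reading for t = 6 h.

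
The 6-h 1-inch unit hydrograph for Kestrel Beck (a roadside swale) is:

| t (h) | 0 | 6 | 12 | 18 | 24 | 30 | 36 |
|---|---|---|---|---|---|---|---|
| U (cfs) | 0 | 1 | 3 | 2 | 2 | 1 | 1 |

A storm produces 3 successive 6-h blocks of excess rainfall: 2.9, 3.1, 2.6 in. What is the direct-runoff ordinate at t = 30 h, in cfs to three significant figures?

By discrete convolution, Q_j = Σ (P_i / 1 in) · U_{j−i}.
At t = 30 h (j=5): Q = (2.9/1)·1 + (3.1/1)·2 + (2.6/1)·2 = 14.3 cfs.

Q ≈ 14.3 cfs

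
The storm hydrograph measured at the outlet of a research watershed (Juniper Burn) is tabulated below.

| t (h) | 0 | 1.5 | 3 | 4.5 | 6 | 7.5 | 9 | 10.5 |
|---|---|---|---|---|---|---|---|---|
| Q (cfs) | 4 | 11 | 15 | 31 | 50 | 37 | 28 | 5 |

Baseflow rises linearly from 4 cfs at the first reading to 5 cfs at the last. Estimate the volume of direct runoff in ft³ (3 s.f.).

Direct-runoff ordinates (Q − Q_b): 0.00, 6.86, 10.71, 26.57, 45.43, 32.29, 23.14, 0.00 cfs.
ΣQ_DR = 145.0 cfs.
With Δt = 1.5 h = 5400 s, V = ΣQ_DR · Δt = 145.0 × 5400 = 7.83 × 10^5 ft³.

V ≈ 7.83 × 10^5 ft³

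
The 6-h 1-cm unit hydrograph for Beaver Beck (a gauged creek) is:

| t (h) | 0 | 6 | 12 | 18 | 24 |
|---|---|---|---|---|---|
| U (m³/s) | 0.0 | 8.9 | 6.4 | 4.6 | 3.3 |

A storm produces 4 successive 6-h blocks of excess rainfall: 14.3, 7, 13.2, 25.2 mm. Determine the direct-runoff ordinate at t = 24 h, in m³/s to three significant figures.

By discrete convolution, Q_j = Σ (P_i / 10 mm) · U_{j−i}.
At t = 24 h (j=4): Q = (14.3/10)·3.3 + (7/10)·4.6 + (13.2/10)·6.4 + (25.2/10)·8.9 = 38.8 m³/s.

Q ≈ 38.8 m³/s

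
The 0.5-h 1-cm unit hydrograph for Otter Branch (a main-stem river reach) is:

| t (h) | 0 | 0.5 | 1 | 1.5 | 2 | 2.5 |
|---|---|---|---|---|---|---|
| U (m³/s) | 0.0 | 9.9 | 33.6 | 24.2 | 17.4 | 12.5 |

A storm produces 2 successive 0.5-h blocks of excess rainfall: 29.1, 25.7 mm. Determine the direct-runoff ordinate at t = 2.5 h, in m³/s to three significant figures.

By discrete convolution, Q_j = Σ (P_i / 10 mm) · U_{j−i}.
At t = 2.5 h (j=5): Q = (29.1/10)·12.5 + (25.7/10)·17.4 = 81.1 m³/s.

Q ≈ 81.1 m³/s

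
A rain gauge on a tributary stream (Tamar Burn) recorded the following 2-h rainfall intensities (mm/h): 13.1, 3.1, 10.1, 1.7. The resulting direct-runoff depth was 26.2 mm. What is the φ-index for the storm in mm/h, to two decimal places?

φ ≈ 5.05 mm/h

Only the 2 blocks with intensity above φ contribute runoff: 13.1, 10.1 mm/h.
Σ(I−φ)·Δt = d  ⇒  (13.1+10.1 − 2φ)·2 = 26.2
φ = (23.20 − 26.2/2) / 2 = 5.05 mm/h.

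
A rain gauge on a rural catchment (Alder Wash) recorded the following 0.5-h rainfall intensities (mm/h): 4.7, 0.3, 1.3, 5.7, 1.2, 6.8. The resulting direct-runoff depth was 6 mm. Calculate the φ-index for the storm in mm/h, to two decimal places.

Only the 3 blocks with intensity above φ contribute runoff: 4.7, 5.7, 6.8 mm/h.
Σ(I−φ)·Δt = d  ⇒  (4.7+5.7+6.8 − 3φ)·0.5 = 6
φ = (17.20 − 6/0.5) / 3 = 1.73 mm/h.

φ ≈ 1.73 mm/h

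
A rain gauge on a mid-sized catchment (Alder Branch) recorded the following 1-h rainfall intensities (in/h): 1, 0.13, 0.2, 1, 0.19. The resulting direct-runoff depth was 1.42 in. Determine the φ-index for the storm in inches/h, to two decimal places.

φ ≈ 0.29 in/h

Only the 2 blocks with intensity above φ contribute runoff: 1, 1 in/h.
Σ(I−φ)·Δt = d  ⇒  (1+1 − 2φ)·1 = 1.42
φ = (2.000 − 1.42/1) / 2 = 0.29 in/h.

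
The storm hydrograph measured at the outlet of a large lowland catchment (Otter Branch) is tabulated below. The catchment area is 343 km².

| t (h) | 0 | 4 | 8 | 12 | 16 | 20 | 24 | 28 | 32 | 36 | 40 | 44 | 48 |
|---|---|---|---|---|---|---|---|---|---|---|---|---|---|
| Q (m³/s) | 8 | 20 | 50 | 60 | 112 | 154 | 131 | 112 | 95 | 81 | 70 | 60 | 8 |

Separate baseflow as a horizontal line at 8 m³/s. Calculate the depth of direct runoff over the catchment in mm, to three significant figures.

d ≈ 36.0 mm

Direct runoff: 0.0, 12.0, 42.0, 52.0, 104.0, 146.0, 123.0, 104.0, 87.0, 73.0, 62.0, 52.0, 0.0 m³/s; ΣQ_DR = 857.0 m³/s.
V = ΣQ_DR · Δt = 857.0 × 14400 s = 1.234 × 10^7 m³.
Over A = 343 km², depth = V / A = 36.0 mm.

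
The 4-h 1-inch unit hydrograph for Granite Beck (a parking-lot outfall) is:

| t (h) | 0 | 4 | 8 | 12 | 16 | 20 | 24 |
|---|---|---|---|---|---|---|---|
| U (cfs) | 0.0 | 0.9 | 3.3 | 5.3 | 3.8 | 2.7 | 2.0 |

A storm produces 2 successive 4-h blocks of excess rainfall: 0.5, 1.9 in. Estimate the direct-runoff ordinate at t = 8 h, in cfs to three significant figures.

Q ≈ 3.36 cfs

By discrete convolution, Q_j = Σ (P_i / 1 in) · U_{j−i}.
At t = 8 h (j=2): Q = (0.5/1)·3.3 + (1.9/1)·0.9 = 3.36 cfs.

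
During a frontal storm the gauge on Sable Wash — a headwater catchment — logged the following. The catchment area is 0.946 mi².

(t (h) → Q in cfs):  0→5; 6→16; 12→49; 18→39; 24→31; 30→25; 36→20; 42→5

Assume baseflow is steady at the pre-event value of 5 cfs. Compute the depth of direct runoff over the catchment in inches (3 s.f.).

Direct runoff: 0.0, 11.0, 44.0, 34.0, 26.0, 20.0, 15.0, 0.0 cfs; ΣQ_DR = 150.0 cfs.
V = ΣQ_DR · Δt = 150.0 × 21600 s = 3.240 × 10^6 ft³.
Over A = 0.946 mi², depth = V / A = 1.47 in.

d ≈ 1.47 in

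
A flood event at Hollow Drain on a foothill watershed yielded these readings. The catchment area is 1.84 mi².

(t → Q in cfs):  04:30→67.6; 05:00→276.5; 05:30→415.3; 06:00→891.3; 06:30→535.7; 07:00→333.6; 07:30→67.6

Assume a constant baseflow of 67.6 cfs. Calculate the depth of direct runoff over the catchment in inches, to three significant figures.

d ≈ 0.890 in

Direct runoff: 0.0, 208.9, 347.7, 823.7, 468.1, 266.0, 0.0 cfs; ΣQ_DR = 2114 cfs.
V = ΣQ_DR · Δt = 2114 × 1800 s = 3.806 × 10^6 ft³.
Over A = 1.84 mi², depth = V / A = 0.890 in.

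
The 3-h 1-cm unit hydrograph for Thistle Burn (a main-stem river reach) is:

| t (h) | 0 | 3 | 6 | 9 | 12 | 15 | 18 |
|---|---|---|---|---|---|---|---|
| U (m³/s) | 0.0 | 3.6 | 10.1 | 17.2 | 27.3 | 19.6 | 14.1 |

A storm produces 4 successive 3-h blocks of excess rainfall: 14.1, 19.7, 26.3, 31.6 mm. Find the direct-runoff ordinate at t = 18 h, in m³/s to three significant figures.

By discrete convolution, Q_j = Σ (P_i / 10 mm) · U_{j−i}.
At t = 18 h (j=6): Q = (14.1/10)·14.1 + (19.7/10)·19.6 + (26.3/10)·27.3 + (31.6/10)·17.2 = 185 m³/s.

Q ≈ 185 m³/s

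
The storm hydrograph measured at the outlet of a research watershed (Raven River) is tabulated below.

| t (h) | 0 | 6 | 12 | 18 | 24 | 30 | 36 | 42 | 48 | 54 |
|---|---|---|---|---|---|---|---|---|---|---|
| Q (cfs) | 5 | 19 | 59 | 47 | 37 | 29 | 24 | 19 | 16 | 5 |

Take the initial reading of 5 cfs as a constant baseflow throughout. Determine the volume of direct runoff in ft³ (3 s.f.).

V ≈ 4.54 × 10^6 ft³

Direct-runoff ordinates (Q − Q_b): 0.0, 14.0, 54.0, 42.0, 32.0, 24.0, 19.0, 14.0, 11.0, 0.0 cfs.
ΣQ_DR = 210.0 cfs.
With Δt = 6 h = 21600 s, V = ΣQ_DR · Δt = 210.0 × 21600 = 4.54 × 10^6 ft³.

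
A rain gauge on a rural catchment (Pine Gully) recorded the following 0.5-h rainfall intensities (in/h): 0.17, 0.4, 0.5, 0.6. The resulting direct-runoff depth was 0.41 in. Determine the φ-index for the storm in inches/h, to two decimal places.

φ ≈ 0.23 in/h

Only the 3 blocks with intensity above φ contribute runoff: 0.4, 0.5, 0.6 in/h.
Σ(I−φ)·Δt = d  ⇒  (0.4+0.5+0.6 − 3φ)·0.5 = 0.41
φ = (1.500 − 0.41/0.5) / 3 = 0.23 in/h.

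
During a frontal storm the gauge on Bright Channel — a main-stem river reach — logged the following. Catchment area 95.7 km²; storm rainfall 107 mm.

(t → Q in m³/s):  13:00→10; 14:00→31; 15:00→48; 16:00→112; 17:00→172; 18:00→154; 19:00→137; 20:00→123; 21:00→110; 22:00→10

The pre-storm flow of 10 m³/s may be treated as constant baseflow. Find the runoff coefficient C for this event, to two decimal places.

C ≈ 0.28

ΣQ_DR = 807.0 m³/s; V = ΣQ_DR·Δt = 2.905 × 10^6 m³.
Runoff depth d = V / A = 30.36 mm.
C = d / P = 30.36 / 107 = 0.28.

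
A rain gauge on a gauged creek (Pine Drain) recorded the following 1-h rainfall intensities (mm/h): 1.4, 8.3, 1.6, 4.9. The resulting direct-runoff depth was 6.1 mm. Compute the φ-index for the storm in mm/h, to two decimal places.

φ ≈ 3.55 mm/h

Only the 2 blocks with intensity above φ contribute runoff: 8.3, 4.9 mm/h.
Σ(I−φ)·Δt = d  ⇒  (8.3+4.9 − 2φ)·1 = 6.1
φ = (13.20 − 6.1/1) / 2 = 3.55 mm/h.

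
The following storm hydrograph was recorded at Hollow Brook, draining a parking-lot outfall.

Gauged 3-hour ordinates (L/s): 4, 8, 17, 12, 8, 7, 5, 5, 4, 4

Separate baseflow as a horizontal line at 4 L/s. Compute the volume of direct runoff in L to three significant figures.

Direct-runoff ordinates (Q − Q_b): 0.0, 4.0, 13.0, 8.0, 4.0, 3.0, 1.0, 1.0, 0.0, 0.0 L/s.
ΣQ_DR = 34.00 L/s.
With Δt = 3 h = 10800 s, V = ΣQ_DR · Δt = 34.00 × 10800 = 3.67 × 10^5 L.

V ≈ 3.67 × 10^5 L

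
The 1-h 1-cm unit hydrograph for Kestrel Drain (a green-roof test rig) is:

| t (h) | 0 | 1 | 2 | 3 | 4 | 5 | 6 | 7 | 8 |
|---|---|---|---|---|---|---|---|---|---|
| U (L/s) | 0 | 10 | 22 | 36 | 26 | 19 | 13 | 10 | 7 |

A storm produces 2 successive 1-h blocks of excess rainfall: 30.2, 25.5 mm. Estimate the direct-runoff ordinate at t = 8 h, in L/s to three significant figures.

By discrete convolution, Q_j = Σ (P_i / 10 mm) · U_{j−i}.
At t = 8 h (j=8): Q = (30.2/10)·7 + (25.5/10)·10 = 46.6 L/s.

Q ≈ 46.6 L/s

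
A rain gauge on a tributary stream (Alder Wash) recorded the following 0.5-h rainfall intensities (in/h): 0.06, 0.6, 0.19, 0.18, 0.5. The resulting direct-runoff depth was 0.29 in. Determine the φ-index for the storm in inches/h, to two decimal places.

Only the 2 blocks with intensity above φ contribute runoff: 0.6, 0.5 in/h.
Σ(I−φ)·Δt = d  ⇒  (0.6+0.5 − 2φ)·0.5 = 0.29
φ = (1.100 − 0.29/0.5) / 2 = 0.26 in/h.

φ ≈ 0.26 in/h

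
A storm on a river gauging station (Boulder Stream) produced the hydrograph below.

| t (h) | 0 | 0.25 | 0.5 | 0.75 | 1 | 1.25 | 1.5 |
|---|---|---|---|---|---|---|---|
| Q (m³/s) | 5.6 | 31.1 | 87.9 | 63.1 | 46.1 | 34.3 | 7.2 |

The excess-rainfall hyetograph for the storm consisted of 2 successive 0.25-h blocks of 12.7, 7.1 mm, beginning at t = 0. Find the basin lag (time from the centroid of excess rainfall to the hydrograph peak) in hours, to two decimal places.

Centroid of excess rainfall: t_c = Σ P_i·t̄_i / ΣP_i = 0.2146 h (block centres at 0.125, 0.375 h).
Hydrograph peak occurs at t = 0.5 h, so basin lag t_L = 0.5 − 0.2146 = 0.29 h.

t_L ≈ 0.29 h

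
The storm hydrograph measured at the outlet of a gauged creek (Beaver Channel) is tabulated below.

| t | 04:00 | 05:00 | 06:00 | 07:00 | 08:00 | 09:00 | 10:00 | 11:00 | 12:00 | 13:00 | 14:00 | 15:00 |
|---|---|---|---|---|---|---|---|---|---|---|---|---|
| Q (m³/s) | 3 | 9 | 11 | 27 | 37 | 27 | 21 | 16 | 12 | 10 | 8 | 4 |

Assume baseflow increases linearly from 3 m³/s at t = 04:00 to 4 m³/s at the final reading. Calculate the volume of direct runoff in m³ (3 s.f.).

V ≈ 5.15 × 10^5 m³

Direct-runoff ordinates (Q − Q_b): 0.00, 5.91, 7.82, 23.73, 33.64, 23.55, 17.45, 12.36, 8.27, 6.18, 4.09, 0.00 m³/s.
ΣQ_DR = 143.0 m³/s.
With Δt = 1 h = 3600 s, V = ΣQ_DR · Δt = 143.0 × 3600 = 5.15 × 10^5 m³.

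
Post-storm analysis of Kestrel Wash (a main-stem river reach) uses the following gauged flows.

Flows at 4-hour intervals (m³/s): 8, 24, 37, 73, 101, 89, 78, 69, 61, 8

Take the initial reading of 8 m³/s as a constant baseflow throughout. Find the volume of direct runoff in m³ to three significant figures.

Direct-runoff ordinates (Q − Q_b): 0.0, 16.0, 29.0, 65.0, 93.0, 81.0, 70.0, 61.0, 53.0, 0.0 m³/s.
ΣQ_DR = 468.0 m³/s.
With Δt = 4 h = 14400 s, V = ΣQ_DR · Δt = 468.0 × 14400 = 6.74 × 10^6 m³.

V ≈ 6.74 × 10^6 m³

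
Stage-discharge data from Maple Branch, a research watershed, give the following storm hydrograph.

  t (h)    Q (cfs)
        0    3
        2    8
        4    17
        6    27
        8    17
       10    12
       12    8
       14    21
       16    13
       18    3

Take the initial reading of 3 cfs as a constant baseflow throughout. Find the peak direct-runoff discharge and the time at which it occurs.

Q_p = 24.0 cfs at t = 6 h

Subtracting baseflow gives direct-runoff ordinates: 0.0, 5.0, 14.0, 24.0, 14.0, 9.0, 5.0, 18.0, 10.0, 0.0 cfs.
The maximum is 24.0 cfs, occurring at the reading for t = 6 h.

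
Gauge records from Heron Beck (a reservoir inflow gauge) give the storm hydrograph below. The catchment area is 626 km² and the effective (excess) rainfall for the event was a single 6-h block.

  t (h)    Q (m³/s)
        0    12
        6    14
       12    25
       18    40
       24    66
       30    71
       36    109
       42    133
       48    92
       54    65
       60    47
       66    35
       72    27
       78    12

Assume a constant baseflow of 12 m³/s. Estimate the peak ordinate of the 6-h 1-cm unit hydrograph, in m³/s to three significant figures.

Direct runoff: 0.0, 2.0, 13.0, 28.0, 54.0, 59.0, 97.0, 121.0, 80.0, 53.0, 35.0, 23.0, 15.0, 0.0 m³/s; ΣQ_DR = 580.0 m³/s, peak = 121.0 m³/s.
Runoff depth d = ΣQ_DR·Δt / A = 580.0 × 21600 / (626 km²) = 20.01 mm.
The 1-cm UH is the DRH scaled by (10 mm)/d, so U_p = 121.0 × 10/20.01 = 60.5 m³/s.

U_p ≈ 60.5 m³/s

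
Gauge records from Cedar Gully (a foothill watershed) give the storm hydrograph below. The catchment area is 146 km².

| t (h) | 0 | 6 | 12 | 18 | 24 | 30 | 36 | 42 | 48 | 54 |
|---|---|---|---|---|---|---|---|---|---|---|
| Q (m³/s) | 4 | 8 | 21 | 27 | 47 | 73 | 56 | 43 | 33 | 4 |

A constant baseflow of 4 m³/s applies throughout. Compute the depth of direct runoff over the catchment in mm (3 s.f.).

d ≈ 40.8 mm

Direct runoff: 0.0, 4.0, 17.0, 23.0, 43.0, 69.0, 52.0, 39.0, 29.0, 0.0 m³/s; ΣQ_DR = 276.0 m³/s.
V = ΣQ_DR · Δt = 276.0 × 21600 s = 5.962 × 10^6 m³.
Over A = 146 km², depth = V / A = 40.8 mm.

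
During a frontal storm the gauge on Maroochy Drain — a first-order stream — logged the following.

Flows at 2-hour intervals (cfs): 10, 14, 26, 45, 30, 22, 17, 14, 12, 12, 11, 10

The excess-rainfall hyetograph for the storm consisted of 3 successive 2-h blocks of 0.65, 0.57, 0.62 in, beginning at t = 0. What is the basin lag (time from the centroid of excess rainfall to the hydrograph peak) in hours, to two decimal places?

t_L ≈ 3.03 h

Centroid of excess rainfall: t_c = Σ P_i·t̄_i / ΣP_i = 2.9674 h (block centres at 1, 3, 5 h).
Hydrograph peak occurs at t = 6 h, so basin lag t_L = 6 − 2.9674 = 3.03 h.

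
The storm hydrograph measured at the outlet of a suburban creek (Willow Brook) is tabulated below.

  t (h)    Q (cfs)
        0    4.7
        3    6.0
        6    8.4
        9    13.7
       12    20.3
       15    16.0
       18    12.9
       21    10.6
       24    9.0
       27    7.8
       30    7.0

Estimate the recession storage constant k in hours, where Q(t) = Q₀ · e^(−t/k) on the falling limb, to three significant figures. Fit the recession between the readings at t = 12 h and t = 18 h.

On the falling limb, Q drops from 20.3 to 12.9 cfs between t = 12 h and t = 18 h (Δt = 6 h).
k = −Δt / ln(Q₂/Q₁) = −6 / ln(12.9/20.3) = 13.2 h.

k ≈ 13.2 h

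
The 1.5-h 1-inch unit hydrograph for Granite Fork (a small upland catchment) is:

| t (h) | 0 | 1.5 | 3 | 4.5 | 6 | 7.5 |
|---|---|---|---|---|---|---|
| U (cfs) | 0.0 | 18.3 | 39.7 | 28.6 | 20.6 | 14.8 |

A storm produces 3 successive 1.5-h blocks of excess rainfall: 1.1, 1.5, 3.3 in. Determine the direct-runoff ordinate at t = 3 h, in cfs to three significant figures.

Q ≈ 71.1 cfs

By discrete convolution, Q_j = Σ (P_i / 1 in) · U_{j−i}.
At t = 3 h (j=2): Q = (1.1/1)·39.7 + (1.5/1)·18.3 + (3.3/1)·0.0 = 71.1 cfs.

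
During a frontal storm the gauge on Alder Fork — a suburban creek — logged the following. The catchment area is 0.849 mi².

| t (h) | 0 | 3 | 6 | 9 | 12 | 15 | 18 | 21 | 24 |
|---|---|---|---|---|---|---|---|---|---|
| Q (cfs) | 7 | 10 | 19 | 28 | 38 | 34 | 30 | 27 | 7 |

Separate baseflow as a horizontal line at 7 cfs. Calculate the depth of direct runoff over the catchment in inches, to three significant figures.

Direct runoff: 0.0, 3.0, 12.0, 21.0, 31.0, 27.0, 23.0, 20.0, 0.0 cfs; ΣQ_DR = 137.0 cfs.
V = ΣQ_DR · Δt = 137.0 × 10800 s = 1.480 × 10^6 ft³.
Over A = 0.849 mi², depth = V / A = 0.750 in.

d ≈ 0.750 in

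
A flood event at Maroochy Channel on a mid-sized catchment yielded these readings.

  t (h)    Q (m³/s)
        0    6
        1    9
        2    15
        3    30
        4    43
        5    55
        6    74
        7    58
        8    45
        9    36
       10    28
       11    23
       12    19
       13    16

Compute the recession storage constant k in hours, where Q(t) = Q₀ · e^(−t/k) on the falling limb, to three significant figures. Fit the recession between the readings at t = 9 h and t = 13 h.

On the falling limb, Q drops from 36 to 16 m³/s between t = 9 h and t = 13 h (Δt = 4 h).
k = −Δt / ln(Q₂/Q₁) = −4 / ln(16/36) = 4.93 h.

k ≈ 4.93 h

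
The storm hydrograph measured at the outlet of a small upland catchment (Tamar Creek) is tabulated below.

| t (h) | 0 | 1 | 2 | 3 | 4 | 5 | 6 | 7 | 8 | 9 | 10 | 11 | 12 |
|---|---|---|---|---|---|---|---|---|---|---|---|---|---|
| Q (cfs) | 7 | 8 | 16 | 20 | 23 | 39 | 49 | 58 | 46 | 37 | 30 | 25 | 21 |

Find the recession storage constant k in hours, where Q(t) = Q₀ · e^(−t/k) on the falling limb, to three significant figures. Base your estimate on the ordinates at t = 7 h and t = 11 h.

On the falling limb, Q drops from 58 to 25 cfs between t = 7 h and t = 11 h (Δt = 4 h).
k = −Δt / ln(Q₂/Q₁) = −4 / ln(25/58) = 4.75 h.

k ≈ 4.75 h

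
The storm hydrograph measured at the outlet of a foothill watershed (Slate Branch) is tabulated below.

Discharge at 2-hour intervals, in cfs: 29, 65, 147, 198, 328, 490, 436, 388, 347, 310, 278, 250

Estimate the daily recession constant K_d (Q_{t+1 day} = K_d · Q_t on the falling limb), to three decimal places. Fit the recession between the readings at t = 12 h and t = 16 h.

K_d ≈ 0.254

Between t = 12 h and t = 16 h the flow falls from 436 to 347 cfs over 2×2 h = 4 h.
Per-interval ratio K = (347/436)^(1/2) = 0.8921; K_d = K^(24/2) = 0.254.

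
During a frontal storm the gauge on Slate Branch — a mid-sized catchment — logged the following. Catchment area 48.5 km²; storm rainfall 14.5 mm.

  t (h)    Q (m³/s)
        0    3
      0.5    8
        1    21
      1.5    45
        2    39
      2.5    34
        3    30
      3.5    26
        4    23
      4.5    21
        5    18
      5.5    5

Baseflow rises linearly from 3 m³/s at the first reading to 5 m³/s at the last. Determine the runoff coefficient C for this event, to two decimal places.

C ≈ 0.58

ΣQ_DR = 225.0 m³/s; V = ΣQ_DR·Δt = 4.050 × 10^5 m³.
Runoff depth d = V / A = 8.351 mm.
C = d / P = 8.351 / 14.5 = 0.58.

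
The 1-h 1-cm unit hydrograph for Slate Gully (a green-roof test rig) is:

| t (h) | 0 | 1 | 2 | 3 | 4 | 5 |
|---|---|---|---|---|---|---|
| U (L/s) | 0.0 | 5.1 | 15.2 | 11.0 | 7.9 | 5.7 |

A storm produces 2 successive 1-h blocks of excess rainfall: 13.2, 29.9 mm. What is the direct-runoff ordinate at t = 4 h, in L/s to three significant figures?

By discrete convolution, Q_j = Σ (P_i / 10 mm) · U_{j−i}.
At t = 4 h (j=4): Q = (13.2/10)·7.9 + (29.9/10)·11.0 = 43.3 L/s.

Q ≈ 43.3 L/s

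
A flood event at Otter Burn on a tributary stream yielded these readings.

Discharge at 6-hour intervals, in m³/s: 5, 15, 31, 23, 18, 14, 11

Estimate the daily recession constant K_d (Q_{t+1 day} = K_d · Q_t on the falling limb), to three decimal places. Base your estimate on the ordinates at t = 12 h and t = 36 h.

Between t = 12 h and t = 36 h the flow falls from 31 to 11 m³/s over 4×6 h = 24 h.
Per-interval ratio K = (11/31)^(1/4) = 0.7718; K_d = K^(24/6) = 0.355.

K_d ≈ 0.355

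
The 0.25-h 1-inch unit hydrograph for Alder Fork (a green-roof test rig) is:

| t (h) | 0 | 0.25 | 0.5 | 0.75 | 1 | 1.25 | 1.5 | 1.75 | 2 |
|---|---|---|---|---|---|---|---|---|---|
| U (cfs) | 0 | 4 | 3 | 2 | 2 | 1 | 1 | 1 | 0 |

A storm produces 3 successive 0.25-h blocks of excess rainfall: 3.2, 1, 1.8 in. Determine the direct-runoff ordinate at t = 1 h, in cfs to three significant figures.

By discrete convolution, Q_j = Σ (P_i / 1 in) · U_{j−i}.
At t = 1 h (j=4): Q = (3.2/1)·2 + (1/1)·2 + (1.8/1)·3 = 13.8 cfs.

Q ≈ 13.8 cfs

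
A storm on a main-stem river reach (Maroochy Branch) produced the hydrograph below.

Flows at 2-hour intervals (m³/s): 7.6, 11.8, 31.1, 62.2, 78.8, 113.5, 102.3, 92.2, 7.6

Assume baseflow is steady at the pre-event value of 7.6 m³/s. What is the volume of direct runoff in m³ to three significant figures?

Direct-runoff ordinates (Q − Q_b): 0.0, 4.2, 23.5, 54.6, 71.2, 105.9, 94.7, 84.6, 0.0 m³/s.
ΣQ_DR = 438.7 m³/s.
With Δt = 2 h = 7200 s, V = ΣQ_DR · Δt = 438.7 × 7200 = 3.16 × 10^6 m³.

V ≈ 3.16 × 10^6 m³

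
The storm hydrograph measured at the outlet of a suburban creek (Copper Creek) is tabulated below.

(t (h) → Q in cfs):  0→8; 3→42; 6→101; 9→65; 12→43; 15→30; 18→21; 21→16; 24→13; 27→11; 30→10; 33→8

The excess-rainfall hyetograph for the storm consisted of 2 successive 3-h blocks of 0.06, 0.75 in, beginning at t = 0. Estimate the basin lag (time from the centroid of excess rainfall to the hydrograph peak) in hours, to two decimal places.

t_L ≈ 1.72 h

Centroid of excess rainfall: t_c = Σ P_i·t̄_i / ΣP_i = 4.2778 h (block centres at 1.5, 4.5 h).
Hydrograph peak occurs at t = 6 h, so basin lag t_L = 6 − 4.2778 = 1.72 h.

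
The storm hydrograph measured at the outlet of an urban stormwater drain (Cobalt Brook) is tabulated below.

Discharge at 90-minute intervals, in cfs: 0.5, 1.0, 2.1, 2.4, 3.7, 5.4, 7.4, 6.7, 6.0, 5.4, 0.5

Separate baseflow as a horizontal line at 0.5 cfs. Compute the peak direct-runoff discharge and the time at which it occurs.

Q_p = 6.9 cfs at t = 9 h

Subtracting baseflow gives direct-runoff ordinates: 0.0, 0.5, 1.6, 1.9, 3.2, 4.9, 6.9, 6.2, 5.5, 4.9, 0.0 cfs.
The maximum is 6.9 cfs, occurring at the reading for t = 9 h.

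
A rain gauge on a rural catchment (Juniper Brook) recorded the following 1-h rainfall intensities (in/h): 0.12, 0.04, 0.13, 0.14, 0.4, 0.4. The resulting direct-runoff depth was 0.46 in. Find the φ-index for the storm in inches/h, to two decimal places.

Only the 2 blocks with intensity above φ contribute runoff: 0.4, 0.4 in/h.
Σ(I−φ)·Δt = d  ⇒  (0.4+0.4 − 2φ)·1 = 0.46
φ = (0.8000 − 0.46/1) / 2 = 0.17 in/h.

φ ≈ 0.17 in/h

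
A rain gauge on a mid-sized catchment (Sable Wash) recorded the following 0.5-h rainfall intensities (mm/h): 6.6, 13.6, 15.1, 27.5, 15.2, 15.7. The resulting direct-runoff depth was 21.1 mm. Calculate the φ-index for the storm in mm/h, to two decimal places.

Only the 5 blocks with intensity above φ contribute runoff: 13.6, 15.1, 27.5, 15.2, 15.7 mm/h.
Σ(I−φ)·Δt = d  ⇒  (13.6+15.1+27.5+15.2+15.7 − 5φ)·0.5 = 21.1
φ = (87.10 − 21.1/0.5) / 5 = 8.98 mm/h.

φ ≈ 8.98 mm/h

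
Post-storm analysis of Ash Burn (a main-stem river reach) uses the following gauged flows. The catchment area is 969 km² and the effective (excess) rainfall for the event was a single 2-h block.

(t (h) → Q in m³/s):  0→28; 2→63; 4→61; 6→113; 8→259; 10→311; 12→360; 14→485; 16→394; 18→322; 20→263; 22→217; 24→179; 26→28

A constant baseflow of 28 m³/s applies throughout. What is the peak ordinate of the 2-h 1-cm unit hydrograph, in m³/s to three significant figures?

U_p ≈ 229 m³/s

Direct runoff: 0.0, 35.0, 33.0, 85.0, 231.0, 283.0, 332.0, 457.0, 366.0, 294.0, 235.0, 189.0, 151.0, 0.0 m³/s; ΣQ_DR = 2691 m³/s, peak = 457.0 m³/s.
Runoff depth d = ΣQ_DR·Δt / A = 2691 × 7200 / (969 km²) = 20.00 mm.
The 1-cm UH is the DRH scaled by (10 mm)/d, so U_p = 457.0 × 10/20.00 = 229 m³/s.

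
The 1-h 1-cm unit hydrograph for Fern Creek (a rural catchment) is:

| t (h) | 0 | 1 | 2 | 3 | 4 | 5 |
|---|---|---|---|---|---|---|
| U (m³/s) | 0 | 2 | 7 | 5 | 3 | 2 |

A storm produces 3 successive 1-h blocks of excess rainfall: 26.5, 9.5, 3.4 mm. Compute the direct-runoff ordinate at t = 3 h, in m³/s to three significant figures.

Q ≈ 20.6 m³/s

By discrete convolution, Q_j = Σ (P_i / 10 mm) · U_{j−i}.
At t = 3 h (j=3): Q = (26.5/10)·5 + (9.5/10)·7 + (3.4/10)·2 = 20.6 m³/s.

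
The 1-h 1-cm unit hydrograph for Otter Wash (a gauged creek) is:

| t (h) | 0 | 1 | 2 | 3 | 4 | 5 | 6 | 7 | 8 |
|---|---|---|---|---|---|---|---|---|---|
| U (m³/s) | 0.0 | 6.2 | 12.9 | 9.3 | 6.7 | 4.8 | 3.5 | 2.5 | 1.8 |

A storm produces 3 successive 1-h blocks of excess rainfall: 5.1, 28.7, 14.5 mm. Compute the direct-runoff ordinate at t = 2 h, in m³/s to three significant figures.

By discrete convolution, Q_j = Σ (P_i / 10 mm) · U_{j−i}.
At t = 2 h (j=2): Q = (5.1/10)·12.9 + (28.7/10)·6.2 + (14.5/10)·0.0 = 24.4 m³/s.

Q ≈ 24.4 m³/s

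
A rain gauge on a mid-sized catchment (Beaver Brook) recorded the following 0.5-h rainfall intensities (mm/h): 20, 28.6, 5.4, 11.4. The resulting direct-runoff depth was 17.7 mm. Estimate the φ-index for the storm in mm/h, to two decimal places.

Only the 3 blocks with intensity above φ contribute runoff: 20, 28.6, 11.4 mm/h.
Σ(I−φ)·Δt = d  ⇒  (20+28.6+11.4 − 3φ)·0.5 = 17.7
φ = (60.00 − 17.7/0.5) / 3 = 8.20 mm/h.

φ ≈ 8.20 mm/h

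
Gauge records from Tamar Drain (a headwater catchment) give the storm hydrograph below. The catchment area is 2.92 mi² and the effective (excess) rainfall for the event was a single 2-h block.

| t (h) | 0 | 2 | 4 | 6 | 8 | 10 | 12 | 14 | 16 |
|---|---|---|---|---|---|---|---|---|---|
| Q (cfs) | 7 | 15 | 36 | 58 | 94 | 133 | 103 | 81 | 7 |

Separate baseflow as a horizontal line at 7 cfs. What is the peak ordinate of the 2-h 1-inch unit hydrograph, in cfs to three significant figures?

U_p ≈ 252 cfs

Direct runoff: 0.0, 8.0, 29.0, 51.0, 87.0, 126.0, 96.0, 74.0, 0.0 cfs; ΣQ_DR = 471.0 cfs, peak = 126.0 cfs.
Runoff depth d = ΣQ_DR·Δt / A = 471.0 × 7200 / (2.92 mi²) = 0.4999 in.
The 1-inch UH is the DRH scaled by (1 in)/d, so U_p = 126.0 × 1/0.4999 = 252 cfs.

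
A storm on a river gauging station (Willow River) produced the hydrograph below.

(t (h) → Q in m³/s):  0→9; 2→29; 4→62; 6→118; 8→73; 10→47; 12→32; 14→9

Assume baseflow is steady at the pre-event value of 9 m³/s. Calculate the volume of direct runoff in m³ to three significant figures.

V ≈ 2.21 × 10^6 m³

Direct-runoff ordinates (Q − Q_b): 0.0, 20.0, 53.0, 109.0, 64.0, 38.0, 23.0, 0.0 m³/s.
ΣQ_DR = 307.0 m³/s.
With Δt = 2 h = 7200 s, V = ΣQ_DR · Δt = 307.0 × 7200 = 2.21 × 10^6 m³.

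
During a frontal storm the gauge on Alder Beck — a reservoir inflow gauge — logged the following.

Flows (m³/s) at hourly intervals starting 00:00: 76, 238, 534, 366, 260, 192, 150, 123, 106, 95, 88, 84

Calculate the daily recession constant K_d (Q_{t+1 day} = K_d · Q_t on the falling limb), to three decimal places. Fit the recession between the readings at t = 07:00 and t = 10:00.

Between t = 07:00 and t = 10:00 the flow falls from 123 to 88 m³/s over 3×1 h = 3 h.
Per-interval ratio K = (88/123)^(1/3) = 0.8944; K_d = K^(24/1) = 0.069.

K_d ≈ 0.069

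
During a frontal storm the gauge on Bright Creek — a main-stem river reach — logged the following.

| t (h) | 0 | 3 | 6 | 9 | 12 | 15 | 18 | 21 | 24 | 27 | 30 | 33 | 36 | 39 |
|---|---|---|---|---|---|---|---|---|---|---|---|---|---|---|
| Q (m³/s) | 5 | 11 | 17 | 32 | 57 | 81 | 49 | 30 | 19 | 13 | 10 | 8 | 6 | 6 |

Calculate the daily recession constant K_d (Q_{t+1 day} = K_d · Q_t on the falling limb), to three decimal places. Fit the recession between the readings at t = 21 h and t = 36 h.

K_d ≈ 0.076

Between t = 21 h and t = 36 h the flow falls from 30 to 6 m³/s over 5×3 h = 15 h.
Per-interval ratio K = (6/30)^(1/5) = 0.7248; K_d = K^(24/3) = 0.076.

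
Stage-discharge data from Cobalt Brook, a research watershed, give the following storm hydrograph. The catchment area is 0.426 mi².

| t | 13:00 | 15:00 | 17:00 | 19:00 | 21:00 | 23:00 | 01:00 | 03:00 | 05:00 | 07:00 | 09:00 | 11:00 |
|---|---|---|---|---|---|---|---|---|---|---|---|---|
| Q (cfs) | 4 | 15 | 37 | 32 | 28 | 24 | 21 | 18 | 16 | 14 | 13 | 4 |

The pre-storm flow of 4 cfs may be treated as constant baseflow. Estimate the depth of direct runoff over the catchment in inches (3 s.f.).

Direct runoff: 0.0, 11.0, 33.0, 28.0, 24.0, 20.0, 17.0, 14.0, 12.0, 10.0, 9.0, 0.0 cfs; ΣQ_DR = 178.0 cfs.
V = ΣQ_DR · Δt = 178.0 × 7200 s = 1.282 × 10^6 ft³.
Over A = 0.426 mi², depth = V / A = 1.29 in.

d ≈ 1.29 in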